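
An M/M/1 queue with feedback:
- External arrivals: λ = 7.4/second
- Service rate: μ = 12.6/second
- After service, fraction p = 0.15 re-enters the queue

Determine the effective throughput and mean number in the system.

Effective arrival rate: λ_eff = λ/(1-p) = 7.4/(1-0.15) = 7.4/0.85 = 8.7059
ρ = λ_eff/μ = 8.7059/12.6 = 0.69094
L = ρ/(1-ρ) = 0.69094/(1-0.69094) = 2.2356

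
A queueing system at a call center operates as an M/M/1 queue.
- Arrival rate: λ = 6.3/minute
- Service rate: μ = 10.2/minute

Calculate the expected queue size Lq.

ρ = λ/μ = 6.3/10.2 = 0.6176
For M/M/1: Lq = λ²/(μ(μ-λ))
Lq = 39.69/(10.2 × 3.90)
Lq = 0.9977 calls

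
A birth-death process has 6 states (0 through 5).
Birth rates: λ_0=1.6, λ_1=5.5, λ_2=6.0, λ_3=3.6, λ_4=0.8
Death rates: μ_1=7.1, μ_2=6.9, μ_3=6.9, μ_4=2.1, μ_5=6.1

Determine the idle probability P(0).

Ratios P(n)/P(0) = (λ₀···λₙ₋₁)/(μ₁···μₙ):
P(1)/P(0) = (1.6)/(7.1) = 0.2254
P(2)/P(0) = (1.6×5.5)/(7.1×6.9) = 0.1796
P(3)/P(0) = (1.6×5.5×6.0)/(7.1×6.9×6.9) = 0.1562
P(4)/P(0) = (1.6×5.5×6.0×3.6)/(7.1×6.9×6.9×2.1) = 0.2678
P(5)/P(0) = (1.6×5.5×6.0×3.6×0.8)/(7.1×6.9×6.9×2.1×6.1) = 0.03512

Normalization: ∑ P(n) = 1
P(0) × (1.0000 + 0.2254 + 0.1796 + 0.1562 + 0.2678 + 0.03512) = 1
P(0) × 1.8641 = 1
P(0) = 1/1.8641 = 0.5365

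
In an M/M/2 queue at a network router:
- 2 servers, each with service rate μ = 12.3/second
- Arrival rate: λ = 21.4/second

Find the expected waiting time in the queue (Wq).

Traffic intensity: ρ = λ/(cμ) = 21.4/(2×12.3) = 0.8699
Since ρ = 0.8699 < 1, system is stable.
Offered load a = λ/μ = cρ = 21.4/12.3 = 1.7398
P₀ = [ Σₙ₌₀^1 aⁿ/n! + a^2/(2!(1-ρ)) ]⁻¹
Σ = a^0/0! + a^1/1! = 1.0000 + 1.7398 = 2.7398
a^2/(2!(1-ρ)) = 3.02703/(2 × 0.130081) = 11.6352
P₀ = 1/(2.7398 + 11.6352) = 0.06957
Lq = P₀·a^2·ρ / (2!(1-ρ)²) = 0.069565 × 3.0270 × 0.86992 / (2 × 0.016921) = 5.4129
Wq = Lq/λ = 5.4129/21.4 = 0.2529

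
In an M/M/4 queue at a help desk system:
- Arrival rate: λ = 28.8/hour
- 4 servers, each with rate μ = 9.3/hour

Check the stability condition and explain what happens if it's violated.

Stability requires ρ = λ/(cμ) < 1
ρ = 28.8/(4 × 9.3) = 28.8/37.20 = 0.7742
Since 0.7742 < 1, the system is STABLE.
The servers are busy 77.42% of the time.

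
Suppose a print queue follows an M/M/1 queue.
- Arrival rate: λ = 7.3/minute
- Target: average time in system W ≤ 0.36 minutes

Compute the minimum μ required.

For M/M/1: W = 1/(μ-λ)
Need W ≤ 0.36, so 1/(μ-λ) ≤ 0.36
μ - λ ≥ 1/0.36 = 2.7778
μ ≥ 7.3 + 2.7778 = 10.0778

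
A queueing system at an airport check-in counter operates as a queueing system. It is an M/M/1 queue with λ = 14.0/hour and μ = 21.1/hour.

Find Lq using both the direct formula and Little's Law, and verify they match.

Method 1 (direct): Lq = λ²/(μ(μ-λ)) = 196.00/(21.1 × 7.10) = 1.3083

Method 2 (Little's Law):
W = 1/(μ-λ) = 1/7.10 = 0.140845
Wq = W - 1/μ = 0.140845 - 0.0473934 = 0.09345
Lq = λWq = 14.0 × 0.09345 = 1.3083 ✔ (matches Method 1)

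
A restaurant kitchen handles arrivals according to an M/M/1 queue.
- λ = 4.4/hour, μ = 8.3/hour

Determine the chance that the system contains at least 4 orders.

ρ = λ/μ = 4.4/8.3 = 0.53012
P(N ≥ n) = ρⁿ
P(N ≥ 4) = 0.53012^4
P(N ≥ 4) = 0.07898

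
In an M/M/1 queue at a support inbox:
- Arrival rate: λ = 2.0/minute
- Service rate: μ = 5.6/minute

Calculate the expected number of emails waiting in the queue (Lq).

ρ = λ/μ = 2.0/5.6 = 0.3571
For M/M/1: Lq = λ²/(μ(μ-λ))
Lq = 4.00/(5.6 × 3.60)
Lq = 0.1984 emails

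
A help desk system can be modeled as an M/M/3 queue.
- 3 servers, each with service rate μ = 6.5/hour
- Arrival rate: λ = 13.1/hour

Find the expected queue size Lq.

Traffic intensity: ρ = λ/(cμ) = 13.1/(3×6.5) = 0.6718
Since ρ = 0.6718 < 1, system is stable.
Offered load a = λ/μ = cρ = 13.1/6.5 = 2.0154
P₀ = [ Σₙ₌₀^2 aⁿ/n! + a^3/(3!(1-ρ)) ]⁻¹
Σ = a^0/0! + a^1/1! + a^2/2! = 1.0000 + 2.0154 + 2.0309 = 5.0463
a^3/(3!(1-ρ)) = 8.1860/(6 × 0.3282) = 4.1570
P₀ = 1/(5.0463 + 4.1570) = 0.1087
Lq = P₀·a^3·ρ / (3!(1-ρ)²) = 0.10866 × 8.1860 × 0.67179 / (6 × 0.10772) = 0.9245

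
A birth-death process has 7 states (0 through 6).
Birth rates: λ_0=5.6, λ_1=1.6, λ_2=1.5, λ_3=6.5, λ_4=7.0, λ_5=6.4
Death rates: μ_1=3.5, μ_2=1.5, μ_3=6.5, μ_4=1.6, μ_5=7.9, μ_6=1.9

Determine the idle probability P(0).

Ratios P(n)/P(0) = (λ₀···λₙ₋₁)/(μ₁···μₙ):
P(1)/P(0) = (5.6)/(3.5) = 1.6000
P(2)/P(0) = (5.6×1.6)/(3.5×1.5) = 1.7067
P(3)/P(0) = (5.6×1.6×1.5)/(3.5×1.5×6.5) = 0.3938
P(4)/P(0) = (5.6×1.6×1.5×6.5)/(3.5×1.5×6.5×1.6) = 1.6000
P(5)/P(0) = (5.6×1.6×1.5×6.5×7.0)/(3.5×1.5×6.5×1.6×7.9) = 1.4177
P(6)/P(0) = (5.6×1.6×1.5×6.5×7.0×6.4)/(3.5×1.5×6.5×1.6×7.9×1.9) = 4.7755

Normalization: ∑ P(n) = 1
P(0) × (1.0000 + 1.6000 + 1.7067 + 0.3938 + 1.6000 + 1.4177 + 4.7755) = 1
P(0) × 12.4937 = 1
P(0) = 1/12.4937 = 0.08004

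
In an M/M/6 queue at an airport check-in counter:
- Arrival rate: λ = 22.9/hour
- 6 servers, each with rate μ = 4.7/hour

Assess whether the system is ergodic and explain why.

Stability requires ρ = λ/(cμ) < 1
ρ = 22.9/(6 × 4.7) = 22.9/28.20 = 0.8121
Since 0.8121 < 1, the system is STABLE.
The servers are busy 81.21% of the time.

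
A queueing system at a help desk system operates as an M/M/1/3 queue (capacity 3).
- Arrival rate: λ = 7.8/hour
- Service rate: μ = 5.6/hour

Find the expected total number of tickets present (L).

ρ = λ/μ = 7.8/5.6 = 1.39286
P₀ = (1-ρ)/(1-ρ^(K+1)) = (1-1.39286)/(1-1.39286^4) = -0.39286/-2.7638 = 0.1421
P_K = P₀×ρ^K = 0.14214 × 1.39286^3 = 0.14214 × 2.7022 = 0.3841
L = ρ[1 - (K+1)ρ^K + Kρ^(K+1)] / [(1-ρ)(1-ρ^(K+1))]
L = 1.39286 × (1 - 4×2.70223 + 3×3.76383) / ((1 - 1.39286) × (1 - 3.76383)) = 1.9018 tickets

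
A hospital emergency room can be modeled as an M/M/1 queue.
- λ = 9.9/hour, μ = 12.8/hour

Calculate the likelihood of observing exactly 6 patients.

ρ = λ/μ = 9.9/12.8 = 0.77344
P(n) = (1-ρ)ρⁿ
P(6) = (1-0.77344) × 0.77344^6
P(6) = 0.22656 × 0.21407
P(6) = 0.04850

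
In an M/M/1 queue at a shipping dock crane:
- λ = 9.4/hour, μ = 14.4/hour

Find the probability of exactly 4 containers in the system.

ρ = λ/μ = 9.4/14.4 = 0.6528
P(n) = (1-ρ)ρⁿ
P(4) = (1-0.6528) × 0.6528^4
P(4) = 0.3472 × 0.1816
P(4) = 0.06305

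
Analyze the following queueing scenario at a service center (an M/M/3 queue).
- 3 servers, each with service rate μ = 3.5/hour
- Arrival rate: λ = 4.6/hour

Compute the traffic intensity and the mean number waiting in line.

Traffic intensity: ρ = λ/(cμ) = 4.6/(3×3.5) = 0.4381
Since ρ = 0.4381 < 1, system is stable.
Offered load a = λ/μ = cρ = 4.6/3.5 = 1.3143
P₀ = [ Σₙ₌₀^2 aⁿ/n! + a^3/(3!(1-ρ)) ]⁻¹
Σ = a^0/0! + a^1/1! + a^2/2! = 1.0000 + 1.3143 + 0.8637 = 3.1780
a^3/(3!(1-ρ)) = 2.2702/(6 × 0.5619) = 0.6734
P₀ = 1/(3.17796 + 0.673373) = 0.2597
Lq = P₀·a^3·ρ / (3!(1-ρ)²) = 0.25965 × 2.2702 × 0.43810 / (6 × 0.31574) = 0.1363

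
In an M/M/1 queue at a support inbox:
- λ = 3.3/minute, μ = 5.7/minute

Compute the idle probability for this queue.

ρ = λ/μ = 3.3/5.7 = 0.5789
P(0) = 1 - ρ = 1 - 0.5789 = 0.4211
The server is idle 42.11% of the time.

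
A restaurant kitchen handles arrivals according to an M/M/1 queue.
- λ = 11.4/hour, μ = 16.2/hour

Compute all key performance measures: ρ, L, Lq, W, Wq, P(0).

Step 1: ρ = λ/μ = 11.4/16.2 = 0.7037
Step 2: L = λ/(μ-λ) = 11.4/4.80 = 2.3750
Step 3: Lq = λ²/(μ(μ-λ)) = 129.96/(16.2×4.80) = 1.6713
Step 4: W = 1/(μ-λ) = 1/4.80 = 0.20833
Step 5: Wq = λ/(μ(μ-λ)) = 11.4/(16.2×4.80) = 0.1466
Step 6: P(0) = 1-ρ = 0.2963
Verify: L = λW = 11.4×0.20833 = 2.3750 ✔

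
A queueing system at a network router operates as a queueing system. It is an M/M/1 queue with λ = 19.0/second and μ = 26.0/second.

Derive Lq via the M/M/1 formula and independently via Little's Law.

Method 1 (direct): Lq = λ²/(μ(μ-λ)) = 361.00/(26.0 × 7.00) = 1.9835

Method 2 (Little's Law):
W = 1/(μ-λ) = 1/7.00 = 0.142857
Wq = W - 1/μ = 0.142857 - 0.0384615 = 0.104396
Lq = λWq = 19.0 × 0.104396 = 1.9835 ✔ (matches Method 1)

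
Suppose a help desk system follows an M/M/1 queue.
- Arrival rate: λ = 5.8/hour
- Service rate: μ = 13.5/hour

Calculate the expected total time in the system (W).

First, compute utilization: ρ = λ/μ = 5.8/13.5 = 0.4296
For M/M/1: W = 1/(μ-λ)
W = 1/(13.5-5.8) = 1/7.70
W = 0.1299 hours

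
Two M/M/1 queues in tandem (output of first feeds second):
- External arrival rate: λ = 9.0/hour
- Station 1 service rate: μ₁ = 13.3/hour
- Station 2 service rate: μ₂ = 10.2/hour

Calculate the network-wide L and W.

By Jackson's theorem, each station behaves as independent M/M/1.
Station 1: ρ₁ = 9.0/13.3 = 0.6767, L₁ = ρ₁/(1-ρ₁) = λ/(μ₁-λ) = 9.0/4.30 = 2.0930
Station 2: ρ₂ = 9.0/10.2 = 0.8824, L₂ = ρ₂/(1-ρ₂) = λ/(μ₂-λ) = 9.0/1.20 = 7.5000
Total: L = L₁ + L₂ = 2.0930 + 7.5000 = 9.5930
W = L/λ = 9.5930/9.0 = 1.0659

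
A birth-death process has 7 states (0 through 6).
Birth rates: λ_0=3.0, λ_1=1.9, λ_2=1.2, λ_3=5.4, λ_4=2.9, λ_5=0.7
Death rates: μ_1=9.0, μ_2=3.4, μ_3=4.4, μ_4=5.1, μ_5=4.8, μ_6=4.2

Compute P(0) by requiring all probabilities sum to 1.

Ratios P(n)/P(0) = (λ₀···λₙ₋₁)/(μ₁···μₙ):
P(1)/P(0) = (3.0)/(9.0) = 0.3333
P(2)/P(0) = (3.0×1.9)/(9.0×3.4) = 0.1863
P(3)/P(0) = (3.0×1.9×1.2)/(9.0×3.4×4.4) = 0.05080
P(4)/P(0) = (3.0×1.9×1.2×5.4)/(9.0×3.4×4.4×5.1) = 0.05379
P(5)/P(0) = (3.0×1.9×1.2×5.4×2.9)/(9.0×3.4×4.4×5.1×4.8) = 0.03250
P(6)/P(0) = (3.0×1.9×1.2×5.4×2.9×0.7)/(9.0×3.4×4.4×5.1×4.8×4.2) = 0.005416

Normalization: ∑ P(n) = 1
P(0) × (1.0000 + 0.3333 + 0.1863 + 0.05080 + 0.05379 + 0.03250 + 0.005416) = 1
P(0) × 1.6621 = 1
P(0) = 1/1.6621 = 0.6016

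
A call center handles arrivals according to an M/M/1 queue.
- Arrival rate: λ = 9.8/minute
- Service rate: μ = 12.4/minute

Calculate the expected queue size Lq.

ρ = λ/μ = 9.8/12.4 = 0.7903
For M/M/1: Lq = λ²/(μ(μ-λ))
Lq = 96.04/(12.4 × 2.60)
Lq = 2.9789 calls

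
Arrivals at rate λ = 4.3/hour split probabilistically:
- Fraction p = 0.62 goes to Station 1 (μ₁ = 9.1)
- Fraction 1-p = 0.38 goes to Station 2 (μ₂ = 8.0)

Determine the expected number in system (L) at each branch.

Effective rates: λ₁ = 4.3×0.62 = 2.666, λ₂ = 4.3×0.38 = 1.634
Station 1: ρ₁ = 2.666/9.1 = 0.2930, L₁ = ρ₁/(1-ρ₁) = 0.2930/(1-0.2930) = 0.4144
Station 2: ρ₂ = 1.634/8.0 = 0.20425, L₂ = ρ₂/(1-ρ₂) = 0.20425/(1-0.20425) = 0.2567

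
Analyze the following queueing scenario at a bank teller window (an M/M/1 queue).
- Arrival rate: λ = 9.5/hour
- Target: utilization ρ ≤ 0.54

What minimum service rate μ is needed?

ρ = λ/μ, so μ = λ/ρ
μ ≥ 9.5/0.54 = 17.5926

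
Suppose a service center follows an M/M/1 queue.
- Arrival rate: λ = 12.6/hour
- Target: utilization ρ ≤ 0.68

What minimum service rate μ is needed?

ρ = λ/μ, so μ = λ/ρ
μ ≥ 12.6/0.68 = 18.5294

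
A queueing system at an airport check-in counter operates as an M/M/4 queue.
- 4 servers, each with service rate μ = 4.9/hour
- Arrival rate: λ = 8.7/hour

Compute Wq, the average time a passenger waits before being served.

Traffic intensity: ρ = λ/(cμ) = 8.7/(4×4.9) = 0.4439
Since ρ = 0.4439 < 1, system is stable.
Offered load a = λ/μ = cρ = 8.7/4.9 = 1.7755
P₀ = [ Σₙ₌₀^3 aⁿ/n! + a^4/(4!(1-ρ)) ]⁻¹
Σ = a^0/0! + a^1/1! + a^2/2! + a^3/3! = 1.0000 + 1.7755 + 1.5762 + 0.9329 = 5.2846
a^4/(4!(1-ρ)) = 9.9379/(24 × 0.5561) = 0.7446
P₀ = 1/(5.2846 + 0.7446) = 0.1659
Lq = P₀·a^4·ρ / (4!(1-ρ)²) = 0.16586 × 9.9379 × 0.44388 / (24 × 0.30927) = 0.09857
Wq = Lq/λ = 0.09857/8.7 = 0.01133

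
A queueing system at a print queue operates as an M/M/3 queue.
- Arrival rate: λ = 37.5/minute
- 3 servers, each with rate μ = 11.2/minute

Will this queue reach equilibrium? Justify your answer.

Stability requires ρ = λ/(cμ) < 1
ρ = 37.5/(3 × 11.2) = 37.5/33.60 = 1.1161
Since 1.1161 ≥ 1, the system is UNSTABLE.
Need c > λ/μ = 37.5/11.2 = 3.35.
Minimum servers needed: c = 4.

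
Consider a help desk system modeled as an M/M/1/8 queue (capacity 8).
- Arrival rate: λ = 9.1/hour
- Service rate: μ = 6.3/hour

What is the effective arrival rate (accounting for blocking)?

ρ = λ/μ = 9.1/6.3 = 1.44444
P₀ = (1-ρ)/(1-ρ^(K+1)) = (1-1.44444)/(1-1.44444^9) = -0.4444/-26.3713 = 0.01685
P_K = P₀×ρ^K = 0.016853 × 1.44444^8 = 0.016853 × 18.9494 = 0.3194
λ_eff = λ(1-P_K) = 9.1 × (1 - 0.31936) = 9.1 × 0.68064 = 6.1938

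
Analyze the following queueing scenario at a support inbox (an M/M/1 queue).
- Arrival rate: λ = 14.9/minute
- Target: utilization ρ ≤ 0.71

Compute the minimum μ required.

ρ = λ/μ, so μ = λ/ρ
μ ≥ 14.9/0.71 = 20.9859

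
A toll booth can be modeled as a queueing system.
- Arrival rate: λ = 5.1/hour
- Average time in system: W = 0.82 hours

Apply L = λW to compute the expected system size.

Little's Law: L = λW
L = 5.1 × 0.82 = 4.1820 vehicles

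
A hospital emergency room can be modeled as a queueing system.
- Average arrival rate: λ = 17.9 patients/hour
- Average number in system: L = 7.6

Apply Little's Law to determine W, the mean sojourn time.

Little's Law: L = λW, so W = L/λ
W = 7.6/17.9 = 0.4246 hours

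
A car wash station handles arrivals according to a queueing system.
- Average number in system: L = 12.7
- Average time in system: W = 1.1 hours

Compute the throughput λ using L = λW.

Little's Law: L = λW, so λ = L/W
λ = 12.7/1.1 = 11.5455 cars/hour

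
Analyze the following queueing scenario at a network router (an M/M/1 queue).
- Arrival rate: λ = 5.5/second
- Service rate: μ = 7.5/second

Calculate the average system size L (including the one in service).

ρ = λ/μ = 5.5/7.5 = 0.7333
For M/M/1: L = λ/(μ-λ)
L = 5.5/(7.5-5.5) = 5.5/2.00
L = 2.7500 packets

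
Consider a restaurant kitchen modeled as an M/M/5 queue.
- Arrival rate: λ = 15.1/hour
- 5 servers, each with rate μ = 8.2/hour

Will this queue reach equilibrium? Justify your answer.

Stability requires ρ = λ/(cμ) < 1
ρ = 15.1/(5 × 8.2) = 15.1/41.00 = 0.3683
Since 0.3683 < 1, the system is STABLE.
The servers are busy 36.83% of the time.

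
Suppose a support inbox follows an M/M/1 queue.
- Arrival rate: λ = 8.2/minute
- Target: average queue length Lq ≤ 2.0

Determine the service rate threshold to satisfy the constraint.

For M/M/1: Lq = λ²/(μ(μ-λ))
Need Lq ≤ 2.0, i.e. μ(μ-λ) ≥ λ²/2.0
μ² - 8.2μ - 67.24/2.0 ≥ 0  →  μ² - 8.2μ - 33.6200 ≥ 0
Quadratic formula (positive root): μ = [λ + √(λ² + 4×33.6200)]/2
Discriminant: 67.24 + 4×33.6200 = 201.7200, √201.7200 = 14.2028
μ ≥ (8.2 + 14.2028)/2 = 11.2014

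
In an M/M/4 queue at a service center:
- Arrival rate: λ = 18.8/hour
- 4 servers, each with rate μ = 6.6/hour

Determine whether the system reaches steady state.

Stability requires ρ = λ/(cμ) < 1
ρ = 18.8/(4 × 6.6) = 18.8/26.40 = 0.7121
Since 0.7121 < 1, the system is STABLE.
The servers are busy 71.21% of the time.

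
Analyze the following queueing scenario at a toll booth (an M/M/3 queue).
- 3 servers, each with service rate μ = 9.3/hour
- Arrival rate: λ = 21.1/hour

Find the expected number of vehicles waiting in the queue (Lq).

Traffic intensity: ρ = λ/(cμ) = 21.1/(3×9.3) = 0.7563
Since ρ = 0.7563 < 1, system is stable.
Offered load a = λ/μ = cρ = 21.1/9.3 = 2.2688
P₀ = [ Σₙ₌₀^2 aⁿ/n! + a^3/(3!(1-ρ)) ]⁻¹
Σ = a^0/0! + a^1/1! + a^2/2! = 1.0000 + 2.2688 + 2.5738 = 5.8426
a^3/(3!(1-ρ)) = 11.6788/(6 × 0.24373) = 7.9862
P₀ = 1/(5.8426 + 7.9862) = 0.07231
Lq = P₀·a^3·ρ / (3!(1-ρ)²) = 0.072313 × 11.6788 × 0.75627 / (6 × 0.059403) = 1.7920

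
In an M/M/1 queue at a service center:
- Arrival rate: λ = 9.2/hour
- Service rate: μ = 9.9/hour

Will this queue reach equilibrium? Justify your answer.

Stability requires ρ = λ/(cμ) < 1
ρ = 9.2/(1 × 9.9) = 9.2/9.90 = 0.9293
Since 0.9293 < 1, the system is STABLE.
The server is busy 92.93% of the time.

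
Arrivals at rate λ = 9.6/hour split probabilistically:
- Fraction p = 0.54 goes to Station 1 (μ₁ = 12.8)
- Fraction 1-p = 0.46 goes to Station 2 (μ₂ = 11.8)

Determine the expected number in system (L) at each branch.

Effective rates: λ₁ = 9.6×0.54 = 5.184, λ₂ = 9.6×0.46 = 4.416
Station 1: ρ₁ = 5.184/12.8 = 0.4050, L₁ = ρ₁/(1-ρ₁) = 0.4050/(1-0.4050) = 0.6807
Station 2: ρ₂ = 4.416/11.8 = 0.3742, L₂ = ρ₂/(1-ρ₂) = 0.3742/(1-0.3742) = 0.5980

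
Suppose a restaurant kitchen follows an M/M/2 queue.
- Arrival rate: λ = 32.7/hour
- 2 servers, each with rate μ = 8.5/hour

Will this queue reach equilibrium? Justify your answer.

Stability requires ρ = λ/(cμ) < 1
ρ = 32.7/(2 × 8.5) = 32.7/17.00 = 1.9235
Since 1.9235 ≥ 1, the system is UNSTABLE.
Need c > λ/μ = 32.7/8.5 = 3.85.
Minimum servers needed: c = 4.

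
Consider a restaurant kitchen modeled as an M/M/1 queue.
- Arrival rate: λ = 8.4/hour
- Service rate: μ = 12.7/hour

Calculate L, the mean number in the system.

ρ = λ/μ = 8.4/12.7 = 0.6614
For M/M/1: L = λ/(μ-λ)
L = 8.4/(12.7-8.4) = 8.4/4.30
L = 1.9535 orders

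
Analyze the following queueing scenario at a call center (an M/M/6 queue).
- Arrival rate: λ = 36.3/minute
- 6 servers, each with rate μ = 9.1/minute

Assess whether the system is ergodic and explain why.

Stability requires ρ = λ/(cμ) < 1
ρ = 36.3/(6 × 9.1) = 36.3/54.60 = 0.6648
Since 0.6648 < 1, the system is STABLE.
The servers are busy 66.48% of the time.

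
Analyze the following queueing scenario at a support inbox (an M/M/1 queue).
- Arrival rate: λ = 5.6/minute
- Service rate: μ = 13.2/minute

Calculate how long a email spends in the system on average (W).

First, compute utilization: ρ = λ/μ = 5.6/13.2 = 0.4242
For M/M/1: W = 1/(μ-λ)
W = 1/(13.2-5.6) = 1/7.60
W = 0.1316 minutes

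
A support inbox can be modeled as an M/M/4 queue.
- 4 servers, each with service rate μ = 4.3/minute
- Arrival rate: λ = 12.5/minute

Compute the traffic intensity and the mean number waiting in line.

Traffic intensity: ρ = λ/(cμ) = 12.5/(4×4.3) = 0.7267
Since ρ = 0.7267 < 1, system is stable.
Offered load a = λ/μ = cρ = 12.5/4.3 = 2.9070
P₀ = [ Σₙ₌₀^3 aⁿ/n! + a^4/(4!(1-ρ)) ]⁻¹
Σ = a^0/0! + a^1/1! + a^2/2! + a^3/3! = 1.0000 + 2.9070 + 4.2253 + 4.0942 = 12.2265
a^4/(4!(1-ρ)) = 71.4112/(24 × 0.273256) = 10.8889
P₀ = 1/(12.2265 + 10.8889) = 0.04326
Lq = P₀·a^4·ρ / (4!(1-ρ)²) = 0.043261 × 71.4112 × 0.72674 / (24 × 0.074669) = 1.2528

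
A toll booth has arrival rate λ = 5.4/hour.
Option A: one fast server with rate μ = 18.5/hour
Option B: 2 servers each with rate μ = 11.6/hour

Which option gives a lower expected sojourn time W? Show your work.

Option A: single server μ = 18.5 (M/M/1)
  ρ_A = 5.4/18.5 = 0.2919
  W_A = 1/(μ-λ) = 1/(18.5-5.4) = 1/13.10 = 0.07634

Option B: 2 servers μ = 11.6 (M/M/2)
  ρ_B = λ/(cμ) = 5.4/(2×11.6) = 0.2328
  Offered load a = λ/μ = cρ = 5.4/11.6 = 0.4655
  P₀ = [ Σₙ₌₀^1 aⁿ/n! + a^2/(2!(1-ρ)) ]⁻¹
  Σ = a^0/0! + a^1/1! = 1.0000 + 0.4655 = 1.4655
  a^2/(2!(1-ρ)) = 0.2167/(2 × 0.7672) = 0.1412
  P₀ = 1/(1.4655 + 0.1412) = 0.6224
  Lq = P₀·a^2·ρ / (2!(1-ρ)²) = 0.622378 × 0.216706 × 0.232759 / (2 × 0.588659) = 0.02666
  Wq_B = Lq/λ = 0.0266647/5.4 = 0.0049379
  W_B = Wq_B + 1/μ = 0.0049379 + 0.086207 = 0.09114

Since W_A = 0.07634 < W_B = 0.09114, Option A (single fast server) has the shorter time in system.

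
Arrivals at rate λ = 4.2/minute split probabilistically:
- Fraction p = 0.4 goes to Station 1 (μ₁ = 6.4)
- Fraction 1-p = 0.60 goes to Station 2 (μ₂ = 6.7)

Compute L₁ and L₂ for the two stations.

Effective rates: λ₁ = 4.2×0.4 = 1.68, λ₂ = 4.2×0.60 = 2.52
Station 1: ρ₁ = 1.68/6.4 = 0.2625, L₁ = ρ₁/(1-ρ₁) = 0.2625/(1-0.2625) = 0.3559
Station 2: ρ₂ = 2.52/6.7 = 0.37612, L₂ = ρ₂/(1-ρ₂) = 0.37612/(1-0.37612) = 0.6029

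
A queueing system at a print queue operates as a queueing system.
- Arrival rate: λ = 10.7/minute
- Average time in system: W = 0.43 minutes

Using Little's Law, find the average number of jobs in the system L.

Little's Law: L = λW
L = 10.7 × 0.43 = 4.6010 jobs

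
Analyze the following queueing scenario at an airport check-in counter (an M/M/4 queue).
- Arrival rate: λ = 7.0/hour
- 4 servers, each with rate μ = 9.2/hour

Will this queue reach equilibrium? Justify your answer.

Stability requires ρ = λ/(cμ) < 1
ρ = 7.0/(4 × 9.2) = 7.0/36.80 = 0.1902
Since 0.1902 < 1, the system is STABLE.
The servers are busy 19.02% of the time.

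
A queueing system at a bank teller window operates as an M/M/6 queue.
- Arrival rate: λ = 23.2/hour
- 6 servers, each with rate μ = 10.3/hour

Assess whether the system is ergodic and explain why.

Stability requires ρ = λ/(cμ) < 1
ρ = 23.2/(6 × 10.3) = 23.2/61.80 = 0.3754
Since 0.3754 < 1, the system is STABLE.
The servers are busy 37.54% of the time.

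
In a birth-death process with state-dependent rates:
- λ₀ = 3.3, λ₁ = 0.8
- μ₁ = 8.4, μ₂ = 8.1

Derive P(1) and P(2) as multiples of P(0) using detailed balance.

Balance equations:
State 0: λ₀P₀ = μ₁P₁ → P₁ = (λ₀/μ₁)P₀ = (3.3/8.4)P₀ = 0.3929P₀
State 1: P₂ = (λ₀λ₁)/(μ₁μ₂)P₀ = (3.3×0.8)/(8.4×8.1)P₀ = 0.03880P₀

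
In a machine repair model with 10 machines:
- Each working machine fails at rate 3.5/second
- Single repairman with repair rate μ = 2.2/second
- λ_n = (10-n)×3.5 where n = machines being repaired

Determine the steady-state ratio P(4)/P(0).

P(4)/P(0) = ∏_{i=0}^{4-1} λ_i/μ_{i+1}
= (10-0)×3.5/2.2 × (10-1)×3.5/2.2 × (10-2)×3.5/2.2 × (10-3)×3.5/2.2
= 32285.8326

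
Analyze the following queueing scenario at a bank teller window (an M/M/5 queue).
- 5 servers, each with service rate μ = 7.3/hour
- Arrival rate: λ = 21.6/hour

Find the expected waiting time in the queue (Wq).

Traffic intensity: ρ = λ/(cμ) = 21.6/(5×7.3) = 0.5918
Since ρ = 0.5918 < 1, system is stable.
Offered load a = λ/μ = cρ = 21.6/7.3 = 2.9589
P₀ = [ Σₙ₌₀^4 aⁿ/n! + a^5/(5!(1-ρ)) ]⁻¹
Σ = a^0/0! + a^1/1! + a^2/2! + a^3/3! + a^4/4! = 1.0000 + 2.9589 + 4.3776 + 4.3176 + 3.1938 = 15.8479
a^5/(5!(1-ρ)) = 226.8060/(120 × 0.40822) = 4.6300
P₀ = 1/(15.8479 + 4.6300) = 0.04883
Lq = P₀·a^5·ρ / (5!(1-ρ)²) = 0.04883 × 226.8060 × 0.5918 / (120 × 0.1666) = 0.3278
Wq = Lq/λ = 0.32776/21.6 = 0.01517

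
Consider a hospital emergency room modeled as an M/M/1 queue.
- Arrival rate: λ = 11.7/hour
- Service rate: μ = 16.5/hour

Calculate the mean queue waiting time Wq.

First, compute utilization: ρ = λ/μ = 11.7/16.5 = 0.7091
For M/M/1: Wq = λ/(μ(μ-λ))
Wq = 11.7/(16.5 × (16.5-11.7))
Wq = 11.7/(16.5 × 4.80)
Wq = 0.1477 hours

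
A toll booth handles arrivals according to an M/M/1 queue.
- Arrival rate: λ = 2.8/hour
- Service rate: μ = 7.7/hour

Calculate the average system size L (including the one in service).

ρ = λ/μ = 2.8/7.7 = 0.3636
For M/M/1: L = λ/(μ-λ)
L = 2.8/(7.7-2.8) = 2.8/4.90
L = 0.5714 vehicles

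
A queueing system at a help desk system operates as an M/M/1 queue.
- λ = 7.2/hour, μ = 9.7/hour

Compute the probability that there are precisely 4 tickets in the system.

ρ = λ/μ = 7.2/9.7 = 0.7423
P(n) = (1-ρ)ρⁿ
P(4) = (1-0.7423) × 0.7423^4
P(4) = 0.2577 × 0.3036
P(4) = 0.07824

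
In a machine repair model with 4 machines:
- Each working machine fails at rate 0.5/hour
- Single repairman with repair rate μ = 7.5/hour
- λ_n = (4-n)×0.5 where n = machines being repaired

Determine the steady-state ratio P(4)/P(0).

P(4)/P(0) = ∏_{i=0}^{4-1} λ_i/μ_{i+1}
= (4-0)×0.5/7.5 × (4-1)×0.5/7.5 × (4-2)×0.5/7.5 × (4-3)×0.5/7.5
= 0.0004741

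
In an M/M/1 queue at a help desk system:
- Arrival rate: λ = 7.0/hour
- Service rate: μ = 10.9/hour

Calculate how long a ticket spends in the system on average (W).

First, compute utilization: ρ = λ/μ = 7.0/10.9 = 0.6422
For M/M/1: W = 1/(μ-λ)
W = 1/(10.9-7.0) = 1/3.90
W = 0.2564 hours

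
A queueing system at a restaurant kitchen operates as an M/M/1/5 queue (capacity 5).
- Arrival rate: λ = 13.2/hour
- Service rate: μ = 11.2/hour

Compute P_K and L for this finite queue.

ρ = λ/μ = 13.2/11.2 = 1.17857
P₀ = (1-ρ)/(1-ρ^(K+1)) = (1-1.17857)/(1-1.17857^6) = -0.1786/-1.6800 = 0.1063
P_K = P₀×ρ^K = 0.1063 × 1.17857^5 = 0.1063 × 2.2739 = 0.2417
Blocking probability P_5 = 0.2417 (24.17%)
L = ρ[1 - (K+1)ρ^K + Kρ^(K+1)] / [(1-ρ)(1-ρ^(K+1))]
L = 1.17857 × (1 - 6×2.273929 + 5×2.679985) / ((1 - 1.17857) × (1 - 2.679985)) = 2.9714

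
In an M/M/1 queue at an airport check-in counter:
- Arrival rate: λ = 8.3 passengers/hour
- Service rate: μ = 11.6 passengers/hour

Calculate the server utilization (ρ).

Server utilization: ρ = λ/μ
ρ = 8.3/11.6 = 0.7155
The server is busy 71.55% of the time.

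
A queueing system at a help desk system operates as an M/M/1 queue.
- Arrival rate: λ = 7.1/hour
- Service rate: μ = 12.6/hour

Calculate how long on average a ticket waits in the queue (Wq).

First, compute utilization: ρ = λ/μ = 7.1/12.6 = 0.5635
For M/M/1: Wq = λ/(μ(μ-λ))
Wq = 7.1/(12.6 × (12.6-7.1))
Wq = 7.1/(12.6 × 5.50)
Wq = 0.1025 hours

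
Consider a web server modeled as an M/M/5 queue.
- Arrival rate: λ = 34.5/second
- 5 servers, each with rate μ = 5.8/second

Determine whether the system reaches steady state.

Stability requires ρ = λ/(cμ) < 1
ρ = 34.5/(5 × 5.8) = 34.5/29.00 = 1.1897
Since 1.1897 ≥ 1, the system is UNSTABLE.
Need c > λ/μ = 34.5/5.8 = 5.95.
Minimum servers needed: c = 6.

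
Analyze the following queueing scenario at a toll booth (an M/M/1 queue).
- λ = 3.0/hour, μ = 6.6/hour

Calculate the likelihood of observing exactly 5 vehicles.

ρ = λ/μ = 3.0/6.6 = 0.4545
P(n) = (1-ρ)ρⁿ
P(5) = (1-0.4545) × 0.4545^5
P(5) = 0.5455 × 0.01939
P(5) = 0.01058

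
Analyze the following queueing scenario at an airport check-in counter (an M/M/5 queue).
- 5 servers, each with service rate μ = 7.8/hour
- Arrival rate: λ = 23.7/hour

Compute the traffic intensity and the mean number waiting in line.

Traffic intensity: ρ = λ/(cμ) = 23.7/(5×7.8) = 0.6077
Since ρ = 0.6077 < 1, system is stable.
Offered load a = λ/μ = cρ = 23.7/7.8 = 3.0385
P₀ = [ Σₙ₌₀^4 aⁿ/n! + a^5/(5!(1-ρ)) ]⁻¹
Σ = a^0/0! + a^1/1! + a^2/2! + a^3/3! + a^4/4! = 1.0000 + 3.0385 + 4.6161 + 4.6753 + 3.5514 = 16.8813
a^5/(5!(1-ρ)) = 258.9815/(120 × 0.39231) = 5.5012
P₀ = 1/(16.8813 + 5.5012) = 0.04468
Lq = P₀·a^5·ρ / (5!(1-ρ)²) = 0.044678 × 258.9815 × 0.60769 / (120 × 0.15391) = 0.3807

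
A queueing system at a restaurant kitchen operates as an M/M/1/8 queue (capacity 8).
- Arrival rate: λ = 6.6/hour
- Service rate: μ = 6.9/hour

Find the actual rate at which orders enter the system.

ρ = λ/μ = 6.6/6.9 = 0.956522
P₀ = (1-ρ)/(1-ρ^(K+1)) = (1-0.956522)/(1-0.956522^9) = 0.04348/0.3297 = 0.1319
P_K = P₀×ρ^K = 0.13186 × 0.956522^8 = 0.13186 × 0.70074 = 0.09240
λ_eff = λ(1-P_K) = 6.6 × (1 - 0.092402) = 6.6 × 0.907598 = 5.9901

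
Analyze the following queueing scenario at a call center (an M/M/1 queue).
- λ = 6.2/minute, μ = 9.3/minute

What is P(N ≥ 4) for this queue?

ρ = λ/μ = 6.2/9.3 = 0.66667
P(N ≥ n) = ρⁿ
P(N ≥ 4) = 0.66667^4
P(N ≥ 4) = 0.1975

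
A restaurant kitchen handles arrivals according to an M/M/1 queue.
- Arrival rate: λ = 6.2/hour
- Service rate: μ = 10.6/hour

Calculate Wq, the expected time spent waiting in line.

First, compute utilization: ρ = λ/μ = 6.2/10.6 = 0.5849
For M/M/1: Wq = λ/(μ(μ-λ))
Wq = 6.2/(10.6 × (10.6-6.2))
Wq = 6.2/(10.6 × 4.40)
Wq = 0.1329 hours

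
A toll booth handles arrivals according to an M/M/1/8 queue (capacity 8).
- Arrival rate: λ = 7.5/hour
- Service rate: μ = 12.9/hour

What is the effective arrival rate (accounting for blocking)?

ρ = λ/μ = 7.5/12.9 = 0.5814
P₀ = (1-ρ)/(1-ρ^(K+1)) = (1-0.5814)/(1-0.5814^9) = 0.4186/0.9924 = 0.4218
P_K = P₀×ρ^K = 0.42180 × 0.5814^8 = 0.42180 × 0.013056 = 0.005507
λ_eff = λ(1-P_K) = 7.5 × (1 - 0.005507) = 7.5 × 0.99449 = 7.4587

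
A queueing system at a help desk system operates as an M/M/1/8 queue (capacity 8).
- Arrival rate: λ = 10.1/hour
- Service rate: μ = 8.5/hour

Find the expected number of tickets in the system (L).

ρ = λ/μ = 10.1/8.5 = 1.18824
P₀ = (1-ρ)/(1-ρ^(K+1)) = (1-1.18824)/(1-1.18824^9) = -0.18824/-3.7221 = 0.05057
P_K = P₀×ρ^K = 0.05057 × 1.18824^8 = 0.05057 × 3.9741 = 0.2010
L = ρ[1 - (K+1)ρ^K + Kρ^(K+1)] / [(1-ρ)(1-ρ^(K+1))]
L = 1.18824 × (1 - 9×3.974050 + 8×4.722125) / ((1 - 1.18824) × (1 - 4.722125)) = 5.1056 tickets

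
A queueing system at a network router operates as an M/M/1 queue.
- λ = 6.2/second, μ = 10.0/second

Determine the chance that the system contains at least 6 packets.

ρ = λ/μ = 6.2/10.0 = 0.6200
P(N ≥ n) = ρⁿ
P(N ≥ 6) = 0.6200^6
P(N ≥ 6) = 0.05680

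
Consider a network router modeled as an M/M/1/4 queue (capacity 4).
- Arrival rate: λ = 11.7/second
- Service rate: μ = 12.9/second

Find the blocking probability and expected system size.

ρ = λ/μ = 11.7/12.9 = 0.90698
P₀ = (1-ρ)/(1-ρ^(K+1)) = (1-0.90698)/(1-0.90698^5) = 0.09302/0.3863 = 0.2408
P_K = P₀×ρ^K = 0.24083 × 0.90698^4 = 0.24083 × 0.67669 = 0.1630
Blocking probability P_4 = 0.1630 (16.30%)
L = ρ[1 - (K+1)ρ^K + Kρ^(K+1)] / [(1-ρ)(1-ρ^(K+1))]
L = 0.90698 × (1 - 5×0.676692 + 4×0.613746) / ((1 - 0.90698) × (1 - 0.613746)) = 1.8055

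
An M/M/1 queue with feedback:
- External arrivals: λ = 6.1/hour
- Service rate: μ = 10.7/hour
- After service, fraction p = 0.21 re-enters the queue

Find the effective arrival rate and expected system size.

Effective arrival rate: λ_eff = λ/(1-p) = 6.1/(1-0.21) = 6.1/0.79 = 7.72152
ρ = λ_eff/μ = 7.72152/10.7 = 0.721637
L = ρ/(1-ρ) = 0.721637/(1-0.721637) = 2.5924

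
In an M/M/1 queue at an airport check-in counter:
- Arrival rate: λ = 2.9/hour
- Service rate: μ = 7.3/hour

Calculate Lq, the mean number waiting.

ρ = λ/μ = 2.9/7.3 = 0.3973
For M/M/1: Lq = λ²/(μ(μ-λ))
Lq = 8.41/(7.3 × 4.40)
Lq = 0.2618 passengers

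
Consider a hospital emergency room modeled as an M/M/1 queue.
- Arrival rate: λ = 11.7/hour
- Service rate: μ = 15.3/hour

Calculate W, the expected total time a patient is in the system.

First, compute utilization: ρ = λ/μ = 11.7/15.3 = 0.7647
For M/M/1: W = 1/(μ-λ)
W = 1/(15.3-11.7) = 1/3.60
W = 0.2778 hours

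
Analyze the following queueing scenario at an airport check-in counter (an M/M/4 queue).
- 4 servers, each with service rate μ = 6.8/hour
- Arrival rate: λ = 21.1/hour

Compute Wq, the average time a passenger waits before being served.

Traffic intensity: ρ = λ/(cμ) = 21.1/(4×6.8) = 0.7757
Since ρ = 0.7757 < 1, system is stable.
Offered load a = λ/μ = cρ = 21.1/6.8 = 3.1029
P₀ = [ Σₙ₌₀^3 aⁿ/n! + a^4/(4!(1-ρ)) ]⁻¹
Σ = a^0/0! + a^1/1! + a^2/2! + a^3/3! = 1.00000 + 3.10294 + 4.81412 + 4.97931 = 13.8964
a^4/(4!(1-ρ)) = 92.7031/(24 × 0.224265) = 17.2235
P₀ = 1/(13.8964 + 17.2235) = 0.03213
Lq = P₀·a^4·ρ / (4!(1-ρ)²) = 0.032134 × 92.7031 × 0.77574 / (24 × 0.050295) = 1.9144
Wq = Lq/λ = 1.9144/21.1 = 0.09073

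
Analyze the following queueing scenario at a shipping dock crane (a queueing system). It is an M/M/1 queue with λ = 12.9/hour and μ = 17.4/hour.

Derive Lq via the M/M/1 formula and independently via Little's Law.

Method 1 (direct): Lq = λ²/(μ(μ-λ)) = 166.41/(17.4 × 4.50) = 2.1253

Method 2 (Little's Law):
W = 1/(μ-λ) = 1/4.50 = 0.22222
Wq = W - 1/μ = 0.22222 - 0.057471 = 0.16475
Lq = λWq = 12.9 × 0.16475 = 2.1253 ✔ (matches Method 1)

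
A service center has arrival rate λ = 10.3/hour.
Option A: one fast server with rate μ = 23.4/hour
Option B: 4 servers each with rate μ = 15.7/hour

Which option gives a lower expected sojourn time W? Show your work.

Option A: single server μ = 23.4 (M/M/1)
  ρ_A = 10.3/23.4 = 0.4402
  W_A = 1/(μ-λ) = 1/(23.4-10.3) = 1/13.10 = 0.07634

Option B: 4 servers μ = 15.7 (M/M/4)
  ρ_B = λ/(cμ) = 10.3/(4×15.7) = 0.1640
  Offered load a = λ/μ = cρ = 10.3/15.7 = 0.6561
  P₀ = [ Σₙ₌₀^3 aⁿ/n! + a^4/(4!(1-ρ)) ]⁻¹
  Σ = a^0/0! + a^1/1! + a^2/2! + a^3/3! = 1.0000 + 0.65605 + 0.21520 + 0.047061 = 1.9183
  a^4/(4!(1-ρ)) = 0.18525/(24 × 0.83599) = 0.009233
  P₀ = 1/(1.9183 + 0.009233) = 0.5188
  Lq = P₀·a^4·ρ / (4!(1-ρ)²) = 0.51879 × 0.18525 × 0.16401 / (24 × 0.69887) = 0.0009398
  Wq_B = Lq/λ = 0.00093975/10.3 = 0.000091238
  W_B = Wq_B + 1/μ = 0.000091238 + 0.063694 = 0.06379

Since W_B = 0.06379 < W_A = 0.07634, Option B (multiple servers) has the shorter time in system.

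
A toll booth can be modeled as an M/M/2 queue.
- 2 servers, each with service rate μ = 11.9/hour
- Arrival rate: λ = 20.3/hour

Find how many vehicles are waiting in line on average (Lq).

Traffic intensity: ρ = λ/(cμ) = 20.3/(2×11.9) = 0.8529
Since ρ = 0.8529 < 1, system is stable.
Offered load a = λ/μ = cρ = 20.3/11.9 = 1.7059
P₀ = [ Σₙ₌₀^1 aⁿ/n! + a^2/(2!(1-ρ)) ]⁻¹
Σ = a^0/0! + a^1/1! = 1.0000 + 1.7059 = 2.7059
a^2/(2!(1-ρ)) = 2.91003/(2 × 0.147059) = 9.8941
P₀ = 1/(2.7059 + 9.8941) = 0.07937
Lq = P₀·a^2·ρ / (2!(1-ρ)²) = 0.079365 × 2.9100 × 0.85294 / (2 × 0.021626) = 4.5544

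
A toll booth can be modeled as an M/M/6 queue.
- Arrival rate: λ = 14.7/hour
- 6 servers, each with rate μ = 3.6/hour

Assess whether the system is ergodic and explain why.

Stability requires ρ = λ/(cμ) < 1
ρ = 14.7/(6 × 3.6) = 14.7/21.60 = 0.6806
Since 0.6806 < 1, the system is STABLE.
The servers are busy 68.06% of the time.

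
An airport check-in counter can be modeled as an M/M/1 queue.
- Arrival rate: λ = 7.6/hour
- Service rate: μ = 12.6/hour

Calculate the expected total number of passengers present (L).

ρ = λ/μ = 7.6/12.6 = 0.6032
For M/M/1: L = λ/(μ-λ)
L = 7.6/(12.6-7.6) = 7.6/5.00
L = 1.5200 passengers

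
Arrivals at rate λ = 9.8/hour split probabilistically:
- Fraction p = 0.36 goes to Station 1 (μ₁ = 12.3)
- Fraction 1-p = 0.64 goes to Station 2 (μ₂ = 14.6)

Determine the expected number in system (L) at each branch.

Effective rates: λ₁ = 9.8×0.36 = 3.528, λ₂ = 9.8×0.64 = 6.272
Station 1: ρ₁ = 3.528/12.3 = 0.28683, L₁ = ρ₁/(1-ρ₁) = 0.28683/(1-0.28683) = 0.4022
Station 2: ρ₂ = 6.272/14.6 = 0.42959, L₂ = ρ₂/(1-ρ₂) = 0.42959/(1-0.42959) = 0.7531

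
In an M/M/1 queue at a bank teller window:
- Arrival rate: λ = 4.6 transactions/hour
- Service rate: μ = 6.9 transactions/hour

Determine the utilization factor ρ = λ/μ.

Server utilization: ρ = λ/μ
ρ = 4.6/6.9 = 0.6667
The server is busy 66.67% of the time.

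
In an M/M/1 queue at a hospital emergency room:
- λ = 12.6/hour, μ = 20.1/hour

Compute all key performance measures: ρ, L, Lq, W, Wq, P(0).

Step 1: ρ = λ/μ = 12.6/20.1 = 0.6269
Step 2: L = λ/(μ-λ) = 12.6/7.50 = 1.6800
Step 3: Lq = λ²/(μ(μ-λ)) = 158.76/(20.1×7.50) = 1.0531
Step 4: W = 1/(μ-λ) = 1/7.50 = 0.13333
Step 5: Wq = λ/(μ(μ-λ)) = 12.6/(20.1×7.50) = 0.08358
Step 6: P(0) = 1-ρ = 0.3731
Verify: L = λW = 12.6×0.13333 = 1.6800 ✔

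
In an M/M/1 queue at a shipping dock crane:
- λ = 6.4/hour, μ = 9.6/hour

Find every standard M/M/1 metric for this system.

Step 1: ρ = λ/μ = 6.4/9.6 = 0.6667
Step 2: L = λ/(μ-λ) = 6.4/3.20 = 2.0000
Step 3: Lq = λ²/(μ(μ-λ)) = 40.96/(9.6×3.20) = 1.3333
Step 4: W = 1/(μ-λ) = 1/3.20 = 0.3125
Step 5: Wq = λ/(μ(μ-λ)) = 6.4/(9.6×3.20) = 0.2083
Step 6: P(0) = 1-ρ = 0.3333
Verify: L = λW = 6.4×0.3125 = 2.0000 ✔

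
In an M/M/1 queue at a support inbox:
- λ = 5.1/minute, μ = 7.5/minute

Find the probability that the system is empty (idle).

ρ = λ/μ = 5.1/7.5 = 0.6800
P(0) = 1 - ρ = 1 - 0.6800 = 0.3200
The server is idle 32.00% of the time.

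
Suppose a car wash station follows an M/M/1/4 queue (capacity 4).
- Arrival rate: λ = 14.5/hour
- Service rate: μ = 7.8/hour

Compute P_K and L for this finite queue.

ρ = λ/μ = 14.5/7.8 = 1.85897
P₀ = (1-ρ)/(1-ρ^(K+1)) = (1-1.85897)/(1-1.85897^5) = -0.8590/-21.2005 = 0.04052
P_K = P₀×ρ^K = 0.04052 × 1.85897^4 = 0.04052 × 11.9423 = 0.4839
Blocking probability P_4 = 0.4839 (48.39%)
L = ρ[1 - (K+1)ρ^K + Kρ^(K+1)] / [(1-ρ)(1-ρ^(K+1))]
L = 1.85897 × (1 - 5×11.9423 + 4×22.2005) / ((1 - 1.85897) × (1 - 22.2005)) = 3.0717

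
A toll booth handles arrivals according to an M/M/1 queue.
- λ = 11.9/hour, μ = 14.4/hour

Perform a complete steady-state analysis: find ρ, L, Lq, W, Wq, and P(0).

Step 1: ρ = λ/μ = 11.9/14.4 = 0.8264
Step 2: L = λ/(μ-λ) = 11.9/2.50 = 4.7600
Step 3: Lq = λ²/(μ(μ-λ)) = 141.61/(14.4×2.50) = 3.9336
Step 4: W = 1/(μ-λ) = 1/2.50 = 0.4000
Step 5: Wq = λ/(μ(μ-λ)) = 11.9/(14.4×2.50) = 0.3306
Step 6: P(0) = 1-ρ = 0.1736
Verify: L = λW = 11.9×0.4000 = 4.7600 ✔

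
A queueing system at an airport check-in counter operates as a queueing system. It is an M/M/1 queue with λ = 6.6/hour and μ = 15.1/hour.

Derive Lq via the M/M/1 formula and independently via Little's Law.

Method 1 (direct): Lq = λ²/(μ(μ-λ)) = 43.56/(15.1 × 8.50) = 0.3394

Method 2 (Little's Law):
W = 1/(μ-λ) = 1/8.50 = 0.11765
Wq = W - 1/μ = 0.11765 - 0.066225 = 0.05142
Lq = λWq = 6.6 × 0.05142 = 0.3394 ✔ (matches Method 1)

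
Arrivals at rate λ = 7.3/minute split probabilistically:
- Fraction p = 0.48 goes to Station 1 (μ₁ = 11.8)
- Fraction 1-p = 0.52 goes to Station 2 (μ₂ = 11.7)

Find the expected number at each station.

Effective rates: λ₁ = 7.3×0.48 = 3.504, λ₂ = 7.3×0.52 = 3.796
Station 1: ρ₁ = 3.504/11.8 = 0.29695, L₁ = ρ₁/(1-ρ₁) = 0.29695/(1-0.29695) = 0.4224
Station 2: ρ₂ = 3.796/11.7 = 0.32444, L₂ = ρ₂/(1-ρ₂) = 0.32444/(1-0.32444) = 0.4803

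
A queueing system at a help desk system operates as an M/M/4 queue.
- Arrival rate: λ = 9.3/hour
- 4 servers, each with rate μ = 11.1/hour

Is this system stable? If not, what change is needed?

Stability requires ρ = λ/(cμ) < 1
ρ = 9.3/(4 × 11.1) = 9.3/44.40 = 0.2095
Since 0.2095 < 1, the system is STABLE.
The servers are busy 20.95% of the time.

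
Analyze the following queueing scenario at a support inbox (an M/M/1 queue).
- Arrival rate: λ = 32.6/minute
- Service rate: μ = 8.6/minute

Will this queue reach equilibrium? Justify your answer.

Stability requires ρ = λ/(cμ) < 1
ρ = 32.6/(1 × 8.6) = 32.6/8.60 = 3.7907
Since 3.7907 ≥ 1, the system is UNSTABLE.
Queue grows without bound. Need μ > λ = 32.6.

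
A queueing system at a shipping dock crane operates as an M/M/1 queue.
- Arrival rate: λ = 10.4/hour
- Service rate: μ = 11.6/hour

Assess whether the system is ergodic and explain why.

Stability requires ρ = λ/(cμ) < 1
ρ = 10.4/(1 × 11.6) = 10.4/11.60 = 0.8966
Since 0.8966 < 1, the system is STABLE.
The server is busy 89.66% of the time.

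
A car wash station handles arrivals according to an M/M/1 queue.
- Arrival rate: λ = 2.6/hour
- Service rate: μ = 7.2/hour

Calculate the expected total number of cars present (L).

ρ = λ/μ = 2.6/7.2 = 0.3611
For M/M/1: L = λ/(μ-λ)
L = 2.6/(7.2-2.6) = 2.6/4.60
L = 0.5652 cars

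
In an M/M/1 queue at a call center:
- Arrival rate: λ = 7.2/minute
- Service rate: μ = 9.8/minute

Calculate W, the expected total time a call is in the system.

First, compute utilization: ρ = λ/μ = 7.2/9.8 = 0.7347
For M/M/1: W = 1/(μ-λ)
W = 1/(9.8-7.2) = 1/2.60
W = 0.3846 minutes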